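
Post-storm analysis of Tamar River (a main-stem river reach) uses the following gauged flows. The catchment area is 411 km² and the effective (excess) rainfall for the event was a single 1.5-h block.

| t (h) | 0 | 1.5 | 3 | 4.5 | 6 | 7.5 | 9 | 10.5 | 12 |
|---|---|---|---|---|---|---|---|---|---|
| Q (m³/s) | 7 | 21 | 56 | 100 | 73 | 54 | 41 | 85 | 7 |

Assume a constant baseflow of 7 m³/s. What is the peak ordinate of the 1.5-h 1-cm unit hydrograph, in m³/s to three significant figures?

U_p ≈ 186 m³/s

Direct runoff: 0.0, 14.0, 49.0, 93.0, 66.0, 47.0, 34.0, 78.0, 0.0 m³/s; ΣQ_DR = 381.0 m³/s, peak = 93.0 m³/s.
Runoff depth d = ΣQ_DR·Δt / A = 381.0 × 5400 / (411 km²) = 5.006 mm.
The 1-cm UH is the DRH scaled by (10 mm)/d, so U_p = 93.0 × 10/5.006 = 186 m³/s.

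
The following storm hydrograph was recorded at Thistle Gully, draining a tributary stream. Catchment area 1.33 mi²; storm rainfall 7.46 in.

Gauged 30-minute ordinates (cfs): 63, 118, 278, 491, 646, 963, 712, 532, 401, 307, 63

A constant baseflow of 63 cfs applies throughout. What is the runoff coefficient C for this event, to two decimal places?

ΣQ_DR = 3881 cfs; V = ΣQ_DR·Δt = 6.986 × 10^6 ft³.
Runoff depth d = V / A = 2.261 in.
C = d / P = 2.261 / 7.46 = 0.30.

C ≈ 0.30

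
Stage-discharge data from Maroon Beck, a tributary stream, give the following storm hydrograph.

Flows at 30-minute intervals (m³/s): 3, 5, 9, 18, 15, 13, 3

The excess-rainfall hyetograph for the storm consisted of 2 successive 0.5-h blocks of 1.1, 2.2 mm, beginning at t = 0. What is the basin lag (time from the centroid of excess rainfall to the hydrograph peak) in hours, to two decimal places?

Centroid of excess rainfall: t_c = Σ P_i·t̄_i / ΣP_i = 0.5833 h (block centres at 0.25, 0.75 h).
Hydrograph peak occurs at t = 1.5 h, so basin lag t_L = 1.5 − 0.5833 = 0.92 h.

t_L ≈ 0.92 h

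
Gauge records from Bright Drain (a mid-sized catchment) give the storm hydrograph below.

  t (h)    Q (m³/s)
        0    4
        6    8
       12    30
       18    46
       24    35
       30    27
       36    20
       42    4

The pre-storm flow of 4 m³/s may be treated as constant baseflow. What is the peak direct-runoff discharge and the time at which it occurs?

Subtracting baseflow gives direct-runoff ordinates: 0.0, 4.0, 26.0, 42.0, 31.0, 23.0, 16.0, 0.0 m³/s.
The maximum is 42.0 m³/s, occurring at the reading for t = 18 h.

Q_p = 42.0 m³/s at t = 18 h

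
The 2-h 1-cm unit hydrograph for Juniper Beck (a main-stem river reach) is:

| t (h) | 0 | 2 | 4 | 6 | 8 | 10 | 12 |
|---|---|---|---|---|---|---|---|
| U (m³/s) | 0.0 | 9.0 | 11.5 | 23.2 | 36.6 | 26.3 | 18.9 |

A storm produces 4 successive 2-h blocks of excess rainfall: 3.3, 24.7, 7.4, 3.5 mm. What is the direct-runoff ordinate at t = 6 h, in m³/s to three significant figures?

Q ≈ 42.7 m³/s

By discrete convolution, Q_j = Σ (P_i / 10 mm) · U_{j−i}.
At t = 6 h (j=3): Q = (3.3/10)·23.2 + (24.7/10)·11.5 + (7.4/10)·9.0 + (3.5/10)·0.0 = 42.7 m³/s.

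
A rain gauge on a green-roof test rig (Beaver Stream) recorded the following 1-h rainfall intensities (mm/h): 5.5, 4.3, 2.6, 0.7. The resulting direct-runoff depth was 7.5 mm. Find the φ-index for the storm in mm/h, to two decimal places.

φ ≈ 1.63 mm/h

Only the 3 blocks with intensity above φ contribute runoff: 5.5, 4.3, 2.6 mm/h.
Σ(I−φ)·Δt = d  ⇒  (5.5+4.3+2.6 − 3φ)·1 = 7.5
φ = (12.40 − 7.5/1) / 3 = 1.63 mm/h.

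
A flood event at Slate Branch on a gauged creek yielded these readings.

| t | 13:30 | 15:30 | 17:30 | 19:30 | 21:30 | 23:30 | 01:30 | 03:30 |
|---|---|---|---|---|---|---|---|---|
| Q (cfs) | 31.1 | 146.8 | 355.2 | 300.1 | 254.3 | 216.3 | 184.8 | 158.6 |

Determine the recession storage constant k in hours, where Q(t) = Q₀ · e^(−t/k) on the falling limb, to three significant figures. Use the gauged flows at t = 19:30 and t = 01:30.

On the falling limb, Q drops from 300.1 to 184.8 cfs between t = 19:30 and t = 01:30 (Δt = 6 h).
k = −Δt / ln(Q₂/Q₁) = −6 / ln(184.8/300.1) = 12.4 h.

k ≈ 12.4 h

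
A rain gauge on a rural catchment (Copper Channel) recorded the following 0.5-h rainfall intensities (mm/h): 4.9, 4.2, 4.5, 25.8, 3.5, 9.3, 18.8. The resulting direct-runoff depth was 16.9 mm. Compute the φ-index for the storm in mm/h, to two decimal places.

φ ≈ 6.70 mm/h

Only the 3 blocks with intensity above φ contribute runoff: 25.8, 9.3, 18.8 mm/h.
Σ(I−φ)·Δt = d  ⇒  (25.8+9.3+18.8 − 3φ)·0.5 = 16.9
φ = (53.90 − 16.9/0.5) / 3 = 6.70 mm/h.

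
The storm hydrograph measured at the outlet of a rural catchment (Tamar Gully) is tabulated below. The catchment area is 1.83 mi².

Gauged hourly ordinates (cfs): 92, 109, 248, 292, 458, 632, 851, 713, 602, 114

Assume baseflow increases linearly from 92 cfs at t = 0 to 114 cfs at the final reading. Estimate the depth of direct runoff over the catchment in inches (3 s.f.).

Direct runoff: 0.00, 14.56, 151.11, 192.67, 356.22, 527.78, 744.33, 603.89, 490.44, 0.00 cfs; ΣQ_DR = 3081 cfs.
V = ΣQ_DR · Δt = 3081 × 3600 s = 1.109 × 10^7 ft³.
Over A = 1.83 mi², depth = V / A = 2.61 in.

d ≈ 2.61 in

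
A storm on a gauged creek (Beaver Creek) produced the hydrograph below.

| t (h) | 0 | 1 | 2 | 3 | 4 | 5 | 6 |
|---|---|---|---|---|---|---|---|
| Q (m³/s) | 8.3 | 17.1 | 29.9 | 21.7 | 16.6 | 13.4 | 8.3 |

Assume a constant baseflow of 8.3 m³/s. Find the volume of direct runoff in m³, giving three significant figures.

V ≈ 2.06 × 10^5 m³

Direct-runoff ordinates (Q − Q_b): 0.0, 8.8, 21.6, 13.4, 8.3, 5.1, 0.0 m³/s.
ΣQ_DR = 57.20 m³/s.
With Δt = 1 h = 3600 s, V = ΣQ_DR · Δt = 57.20 × 3600 = 2.06 × 10^5 m³.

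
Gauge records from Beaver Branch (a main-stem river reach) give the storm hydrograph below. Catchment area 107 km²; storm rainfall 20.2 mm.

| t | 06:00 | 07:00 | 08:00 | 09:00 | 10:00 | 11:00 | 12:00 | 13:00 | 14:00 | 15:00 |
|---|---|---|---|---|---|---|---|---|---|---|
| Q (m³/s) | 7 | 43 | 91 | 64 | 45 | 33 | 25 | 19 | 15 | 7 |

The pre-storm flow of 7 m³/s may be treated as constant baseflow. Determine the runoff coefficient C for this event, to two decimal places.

C ≈ 0.46

ΣQ_DR = 279.0 m³/s; V = ΣQ_DR·Δt = 1.004 × 10^6 m³.
Runoff depth d = V / A = 9.387 mm.
C = d / P = 9.387 / 20.2 = 0.46.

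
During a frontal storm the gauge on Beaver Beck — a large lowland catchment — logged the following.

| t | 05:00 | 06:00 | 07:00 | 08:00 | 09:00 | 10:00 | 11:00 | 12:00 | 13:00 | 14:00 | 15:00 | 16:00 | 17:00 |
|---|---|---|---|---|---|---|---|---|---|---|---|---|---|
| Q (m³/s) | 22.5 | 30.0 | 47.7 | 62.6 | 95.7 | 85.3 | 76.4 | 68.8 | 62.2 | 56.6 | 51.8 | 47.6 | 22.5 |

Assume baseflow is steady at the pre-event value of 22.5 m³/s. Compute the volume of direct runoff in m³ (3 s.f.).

V ≈ 1.57 × 10^6 m³

Direct-runoff ordinates (Q − Q_b): 0.0, 7.5, 25.2, 40.1, 73.2, 62.8, 53.9, 46.3, 39.7, 34.1, 29.3, 25.1, 0.0 m³/s.
ΣQ_DR = 437.2 m³/s.
With Δt = 1 h = 3600 s, V = ΣQ_DR · Δt = 437.2 × 3600 = 1.57 × 10^6 m³.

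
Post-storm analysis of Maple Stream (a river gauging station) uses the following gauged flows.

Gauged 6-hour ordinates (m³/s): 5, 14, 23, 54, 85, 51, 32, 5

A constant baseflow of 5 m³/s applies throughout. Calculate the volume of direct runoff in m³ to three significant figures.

Direct-runoff ordinates (Q − Q_b): 0.0, 9.0, 18.0, 49.0, 80.0, 46.0, 27.0, 0.0 m³/s.
ΣQ_DR = 229.0 m³/s.
With Δt = 6 h = 21600 s, V = ΣQ_DR · Δt = 229.0 × 21600 = 4.95 × 10^6 m³.

V ≈ 4.95 × 10^6 m³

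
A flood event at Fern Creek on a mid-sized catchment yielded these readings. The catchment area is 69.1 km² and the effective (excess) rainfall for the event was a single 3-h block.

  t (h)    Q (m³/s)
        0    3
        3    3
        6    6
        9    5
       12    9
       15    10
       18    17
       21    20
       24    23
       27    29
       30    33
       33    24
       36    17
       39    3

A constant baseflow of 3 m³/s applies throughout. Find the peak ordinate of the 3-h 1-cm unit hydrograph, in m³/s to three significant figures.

Direct runoff: 0.0, 0.0, 3.0, 2.0, 6.0, 7.0, 14.0, 17.0, 20.0, 26.0, 30.0, 21.0, 14.0, 0.0 m³/s; ΣQ_DR = 160.0 m³/s, peak = 30.0 m³/s.
Runoff depth d = ΣQ_DR·Δt / A = 160.0 × 10800 / (69.1 km²) = 25.01 mm.
The 1-cm UH is the DRH scaled by (10 mm)/d, so U_p = 30.0 × 10/25.01 = 12.0 m³/s.

U_p ≈ 12.0 m³/s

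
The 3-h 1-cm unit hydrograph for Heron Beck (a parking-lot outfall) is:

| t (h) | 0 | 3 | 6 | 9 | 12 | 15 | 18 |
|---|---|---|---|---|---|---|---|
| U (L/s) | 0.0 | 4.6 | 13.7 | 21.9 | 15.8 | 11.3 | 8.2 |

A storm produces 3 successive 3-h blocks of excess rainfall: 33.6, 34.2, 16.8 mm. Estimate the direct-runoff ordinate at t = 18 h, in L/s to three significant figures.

Q ≈ 92.7 L/s

By discrete convolution, Q_j = Σ (P_i / 10 mm) · U_{j−i}.
At t = 18 h (j=6): Q = (33.6/10)·8.2 + (34.2/10)·11.3 + (16.8/10)·15.8 = 92.7 L/s.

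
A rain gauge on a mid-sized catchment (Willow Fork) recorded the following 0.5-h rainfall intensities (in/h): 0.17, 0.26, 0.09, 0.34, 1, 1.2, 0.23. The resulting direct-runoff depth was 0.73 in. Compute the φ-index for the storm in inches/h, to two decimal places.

Only the 2 blocks with intensity above φ contribute runoff: 1, 1.2 in/h.
Σ(I−φ)·Δt = d  ⇒  (1+1.2 − 2φ)·0.5 = 0.73
φ = (2.200 − 0.73/0.5) / 2 = 0.37 in/h.

φ ≈ 0.37 in/h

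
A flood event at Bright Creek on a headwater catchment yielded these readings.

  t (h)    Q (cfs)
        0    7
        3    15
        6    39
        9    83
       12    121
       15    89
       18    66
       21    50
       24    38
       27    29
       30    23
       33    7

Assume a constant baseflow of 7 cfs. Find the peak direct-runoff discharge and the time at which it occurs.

Q_p = 114.0 cfs at t = 12 h

Subtracting baseflow gives direct-runoff ordinates: 0.0, 8.0, 32.0, 76.0, 114.0, 82.0, 59.0, 43.0, 31.0, 22.0, 16.0, 0.0 cfs.
The maximum is 114.0 cfs, occurring at the reading for t = 12 h.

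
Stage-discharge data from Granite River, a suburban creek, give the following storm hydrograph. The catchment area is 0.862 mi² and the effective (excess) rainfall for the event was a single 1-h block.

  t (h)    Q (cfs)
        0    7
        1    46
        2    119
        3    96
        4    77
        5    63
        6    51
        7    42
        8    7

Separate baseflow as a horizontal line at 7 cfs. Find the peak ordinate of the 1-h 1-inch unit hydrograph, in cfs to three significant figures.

U_p ≈ 140 cfs

Direct runoff: 0.0, 39.0, 112.0, 89.0, 70.0, 56.0, 44.0, 35.0, 0.0 cfs; ΣQ_DR = 445.0 cfs, peak = 112.0 cfs.
Runoff depth d = ΣQ_DR·Δt / A = 445.0 × 3600 / (0.862 mi²) = 0.8000 in.
The 1-inch UH is the DRH scaled by (1 in)/d, so U_p = 112.0 × 1/0.8000 = 140 cfs.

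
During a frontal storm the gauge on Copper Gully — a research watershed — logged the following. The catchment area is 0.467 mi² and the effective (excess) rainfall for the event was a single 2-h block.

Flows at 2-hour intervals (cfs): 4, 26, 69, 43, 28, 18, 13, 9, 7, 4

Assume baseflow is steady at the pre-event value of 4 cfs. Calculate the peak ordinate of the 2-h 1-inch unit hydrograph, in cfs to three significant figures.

U_p ≈ 54.1 cfs

Direct runoff: 0.0, 22.0, 65.0, 39.0, 24.0, 14.0, 9.0, 5.0, 3.0, 0.0 cfs; ΣQ_DR = 181.0 cfs, peak = 65.0 cfs.
Runoff depth d = ΣQ_DR·Δt / A = 181.0 × 7200 / (0.467 mi²) = 1.201 in.
The 1-inch UH is the DRH scaled by (1 in)/d, so U_p = 65.0 × 1/1.201 = 54.1 cfs.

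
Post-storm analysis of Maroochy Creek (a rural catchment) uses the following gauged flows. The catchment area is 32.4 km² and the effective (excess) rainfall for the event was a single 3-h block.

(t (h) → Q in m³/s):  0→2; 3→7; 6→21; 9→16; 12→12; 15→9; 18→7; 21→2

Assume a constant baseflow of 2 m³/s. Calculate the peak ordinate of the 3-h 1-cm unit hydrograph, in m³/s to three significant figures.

U_p ≈ 9.50 m³/s

Direct runoff: 0.0, 5.0, 19.0, 14.0, 10.0, 7.0, 5.0, 0.0 m³/s; ΣQ_DR = 60.00 m³/s, peak = 19.0 m³/s.
Runoff depth d = ΣQ_DR·Δt / A = 60.00 × 10800 / (32.4 km²) = 20.00 mm.
The 1-cm UH is the DRH scaled by (10 mm)/d, so U_p = 19.0 × 10/20.00 = 9.50 m³/s.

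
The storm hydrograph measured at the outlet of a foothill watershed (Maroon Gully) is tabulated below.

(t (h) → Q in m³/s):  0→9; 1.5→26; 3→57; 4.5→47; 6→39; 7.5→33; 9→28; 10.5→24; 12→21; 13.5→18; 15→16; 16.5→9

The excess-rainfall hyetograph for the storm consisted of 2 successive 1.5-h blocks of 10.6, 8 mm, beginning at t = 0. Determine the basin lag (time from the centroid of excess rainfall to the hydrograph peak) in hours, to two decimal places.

t_L ≈ 1.60 h

Centroid of excess rainfall: t_c = Σ P_i·t̄_i / ΣP_i = 1.3952 h (block centres at 0.75, 2.25 h).
Hydrograph peak occurs at t = 3 h, so basin lag t_L = 3 − 1.3952 = 1.60 h.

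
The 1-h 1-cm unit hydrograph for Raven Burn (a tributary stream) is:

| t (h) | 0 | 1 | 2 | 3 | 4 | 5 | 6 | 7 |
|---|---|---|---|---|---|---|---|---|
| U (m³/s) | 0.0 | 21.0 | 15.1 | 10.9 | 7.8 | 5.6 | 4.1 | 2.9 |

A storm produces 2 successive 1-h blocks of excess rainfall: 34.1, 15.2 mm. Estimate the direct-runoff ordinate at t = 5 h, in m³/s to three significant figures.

Q ≈ 31.0 m³/s

By discrete convolution, Q_j = Σ (P_i / 10 mm) · U_{j−i}.
At t = 5 h (j=5): Q = (34.1/10)·5.6 + (15.2/10)·7.8 = 31.0 m³/s.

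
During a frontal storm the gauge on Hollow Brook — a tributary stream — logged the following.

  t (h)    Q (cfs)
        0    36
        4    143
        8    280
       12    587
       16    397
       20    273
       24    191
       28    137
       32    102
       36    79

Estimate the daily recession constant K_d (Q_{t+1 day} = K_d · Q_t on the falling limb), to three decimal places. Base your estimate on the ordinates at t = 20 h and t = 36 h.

K_d ≈ 0.156

Between t = 20 h and t = 36 h the flow falls from 273 to 79 cfs over 4×4 h = 16 h.
Per-interval ratio K = (79/273)^(1/4) = 0.7334; K_d = K^(24/4) = 0.156.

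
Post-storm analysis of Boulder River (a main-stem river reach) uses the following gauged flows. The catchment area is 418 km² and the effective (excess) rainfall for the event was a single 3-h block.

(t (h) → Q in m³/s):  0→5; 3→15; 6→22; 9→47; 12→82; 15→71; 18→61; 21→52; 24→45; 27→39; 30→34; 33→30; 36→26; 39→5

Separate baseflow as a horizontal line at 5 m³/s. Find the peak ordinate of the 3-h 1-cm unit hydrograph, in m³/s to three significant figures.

Direct runoff: 0.0, 10.0, 17.0, 42.0, 77.0, 66.0, 56.0, 47.0, 40.0, 34.0, 29.0, 25.0, 21.0, 0.0 m³/s; ΣQ_DR = 464.0 m³/s, peak = 77.0 m³/s.
Runoff depth d = ΣQ_DR·Δt / A = 464.0 × 10800 / (418 km²) = 11.99 mm.
The 1-cm UH is the DRH scaled by (10 mm)/d, so U_p = 77.0 × 10/11.99 = 64.2 m³/s.

U_p ≈ 64.2 m³/s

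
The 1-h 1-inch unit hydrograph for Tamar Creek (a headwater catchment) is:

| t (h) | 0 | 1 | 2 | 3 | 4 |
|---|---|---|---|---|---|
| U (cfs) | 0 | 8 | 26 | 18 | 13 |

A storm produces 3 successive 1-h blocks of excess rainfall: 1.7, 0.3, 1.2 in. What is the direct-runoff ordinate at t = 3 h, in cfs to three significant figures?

Q ≈ 48.0 cfs

By discrete convolution, Q_j = Σ (P_i / 1 in) · U_{j−i}.
At t = 3 h (j=3): Q = (1.7/1)·18 + (0.3/1)·26 + (1.2/1)·8 = 48.0 cfs.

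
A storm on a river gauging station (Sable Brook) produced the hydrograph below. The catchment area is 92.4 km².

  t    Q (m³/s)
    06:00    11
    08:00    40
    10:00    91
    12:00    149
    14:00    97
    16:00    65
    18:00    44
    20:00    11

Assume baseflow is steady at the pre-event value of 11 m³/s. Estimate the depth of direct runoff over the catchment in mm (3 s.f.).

Direct runoff: 0.0, 29.0, 80.0, 138.0, 86.0, 54.0, 33.0, 0.0 m³/s; ΣQ_DR = 420.0 m³/s.
V = ΣQ_DR · Δt = 420.0 × 7200 s = 3.024 × 10^6 m³.
Over A = 92.4 km², depth = V / A = 32.7 mm.

d ≈ 32.7 mm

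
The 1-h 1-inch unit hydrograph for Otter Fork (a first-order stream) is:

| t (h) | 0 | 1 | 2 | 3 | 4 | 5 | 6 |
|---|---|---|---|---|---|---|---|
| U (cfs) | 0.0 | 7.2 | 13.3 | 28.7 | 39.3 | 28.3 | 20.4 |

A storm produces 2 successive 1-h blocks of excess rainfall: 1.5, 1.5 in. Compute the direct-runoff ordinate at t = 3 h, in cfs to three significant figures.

Q ≈ 63.0 cfs

By discrete convolution, Q_j = Σ (P_i / 1 in) · U_{j−i}.
At t = 3 h (j=3): Q = (1.5/1)·28.7 + (1.5/1)·13.3 = 63.0 cfs.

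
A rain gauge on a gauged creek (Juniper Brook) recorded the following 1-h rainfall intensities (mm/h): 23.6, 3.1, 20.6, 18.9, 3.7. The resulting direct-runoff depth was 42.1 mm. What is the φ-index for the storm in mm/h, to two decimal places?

Only the 3 blocks with intensity above φ contribute runoff: 23.6, 20.6, 18.9 mm/h.
Σ(I−φ)·Δt = d  ⇒  (23.6+20.6+18.9 − 3φ)·1 = 42.1
φ = (63.10 − 42.1/1) / 3 = 7.00 mm/h.

φ ≈ 7.00 mm/h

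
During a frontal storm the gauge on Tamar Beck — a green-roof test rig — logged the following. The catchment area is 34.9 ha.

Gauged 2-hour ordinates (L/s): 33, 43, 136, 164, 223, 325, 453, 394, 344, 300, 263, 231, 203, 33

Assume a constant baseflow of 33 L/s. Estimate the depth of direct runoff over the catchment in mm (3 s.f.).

d ≈ 55.4 mm

Direct runoff: 0.0, 10.0, 103.0, 131.0, 190.0, 292.0, 420.0, 361.0, 311.0, 267.0, 230.0, 198.0, 170.0, 0.0 L/s; ΣQ_DR = 2683 L/s.
V = ΣQ_DR · Δt = 2683 × 7200 s = 1.932 × 10^7 L.
Over A = 34.9 ha, depth = V / A = 55.4 mm.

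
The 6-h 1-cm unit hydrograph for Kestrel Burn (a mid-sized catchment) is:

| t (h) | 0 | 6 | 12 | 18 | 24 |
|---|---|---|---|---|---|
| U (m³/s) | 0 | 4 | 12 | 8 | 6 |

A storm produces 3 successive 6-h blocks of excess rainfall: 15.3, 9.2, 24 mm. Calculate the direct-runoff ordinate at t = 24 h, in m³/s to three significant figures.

By discrete convolution, Q_j = Σ (P_i / 10 mm) · U_{j−i}.
At t = 24 h (j=4): Q = (15.3/10)·6 + (9.2/10)·8 + (24/10)·12 = 45.3 m³/s.

Q ≈ 45.3 m³/s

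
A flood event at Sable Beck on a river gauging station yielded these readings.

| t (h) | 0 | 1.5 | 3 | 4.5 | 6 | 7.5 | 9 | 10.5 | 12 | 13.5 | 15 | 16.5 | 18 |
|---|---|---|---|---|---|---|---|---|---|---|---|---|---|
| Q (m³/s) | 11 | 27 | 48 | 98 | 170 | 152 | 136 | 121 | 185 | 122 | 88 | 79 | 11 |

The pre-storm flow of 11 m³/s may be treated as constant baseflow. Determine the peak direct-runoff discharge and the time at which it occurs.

Subtracting baseflow gives direct-runoff ordinates: 0.0, 16.0, 37.0, 87.0, 159.0, 141.0, 125.0, 110.0, 174.0, 111.0, 77.0, 68.0, 0.0 m³/s.
The maximum is 174.0 m³/s, occurring at the reading for t = 12 h.

Q_p = 174.0 m³/s at t = 12 h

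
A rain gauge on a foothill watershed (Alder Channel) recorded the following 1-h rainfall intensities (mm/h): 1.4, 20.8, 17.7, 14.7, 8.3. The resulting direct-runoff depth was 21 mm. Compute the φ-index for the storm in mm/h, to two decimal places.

Only the 3 blocks with intensity above φ contribute runoff: 20.8, 17.7, 14.7 mm/h.
Σ(I−φ)·Δt = d  ⇒  (20.8+17.7+14.7 − 3φ)·1 = 21
φ = (53.20 − 21/1) / 3 = 10.73 mm/h.

φ ≈ 10.73 mm/h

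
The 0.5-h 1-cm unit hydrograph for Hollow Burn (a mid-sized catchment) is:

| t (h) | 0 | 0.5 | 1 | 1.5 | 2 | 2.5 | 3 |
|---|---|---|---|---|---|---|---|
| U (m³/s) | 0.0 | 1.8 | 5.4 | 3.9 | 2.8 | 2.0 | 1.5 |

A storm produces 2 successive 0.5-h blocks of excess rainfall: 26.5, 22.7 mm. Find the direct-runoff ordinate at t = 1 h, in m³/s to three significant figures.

Q ≈ 18.4 m³/s

By discrete convolution, Q_j = Σ (P_i / 10 mm) · U_{j−i}.
At t = 1 h (j=2): Q = (26.5/10)·5.4 + (22.7/10)·1.8 = 18.4 m³/s.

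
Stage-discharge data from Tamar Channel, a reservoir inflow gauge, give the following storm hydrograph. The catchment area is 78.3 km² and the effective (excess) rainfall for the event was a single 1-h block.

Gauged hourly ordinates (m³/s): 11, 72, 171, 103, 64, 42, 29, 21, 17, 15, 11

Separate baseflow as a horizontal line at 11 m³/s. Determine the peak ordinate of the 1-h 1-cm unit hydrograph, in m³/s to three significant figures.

Direct runoff: 0.0, 61.0, 160.0, 92.0, 53.0, 31.0, 18.0, 10.0, 6.0, 4.0, 0.0 m³/s; ΣQ_DR = 435.0 m³/s, peak = 160.0 m³/s.
Runoff depth d = ΣQ_DR·Δt / A = 435.0 × 3600 / (78.3 km²) = 20.00 mm.
The 1-cm UH is the DRH scaled by (10 mm)/d, so U_p = 160.0 × 10/20.00 = 80.0 m³/s.

U_p ≈ 80.0 m³/s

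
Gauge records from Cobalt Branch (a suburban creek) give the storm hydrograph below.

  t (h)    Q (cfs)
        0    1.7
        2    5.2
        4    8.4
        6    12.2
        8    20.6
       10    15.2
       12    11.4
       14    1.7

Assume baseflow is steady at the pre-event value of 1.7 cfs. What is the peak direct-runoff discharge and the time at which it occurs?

Q_p = 18.9 cfs at t = 8 h

Subtracting baseflow gives direct-runoff ordinates: 0.0, 3.5, 6.7, 10.5, 18.9, 13.5, 9.7, 0.0 cfs.
The maximum is 18.9 cfs, occurring at the reading for t = 8 h.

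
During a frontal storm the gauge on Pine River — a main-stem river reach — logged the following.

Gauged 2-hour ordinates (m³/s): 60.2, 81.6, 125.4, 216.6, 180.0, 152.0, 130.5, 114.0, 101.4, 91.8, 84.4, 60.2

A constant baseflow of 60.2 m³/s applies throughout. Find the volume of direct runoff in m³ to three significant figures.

Direct-runoff ordinates (Q − Q_b): 0.0, 21.4, 65.2, 156.4, 119.8, 91.8, 70.3, 53.8, 41.2, 31.6, 24.2, 0.0 m³/s.
ΣQ_DR = 675.7 m³/s.
With Δt = 2 h = 7200 s, V = ΣQ_DR · Δt = 675.7 × 7200 = 4.87 × 10^6 m³.

V ≈ 4.87 × 10^6 m³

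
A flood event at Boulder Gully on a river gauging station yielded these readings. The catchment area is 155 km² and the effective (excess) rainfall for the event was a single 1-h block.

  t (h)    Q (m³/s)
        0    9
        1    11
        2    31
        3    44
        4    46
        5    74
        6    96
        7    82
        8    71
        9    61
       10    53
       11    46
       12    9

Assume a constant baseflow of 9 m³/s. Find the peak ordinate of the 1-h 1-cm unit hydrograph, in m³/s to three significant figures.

Direct runoff: 0.0, 2.0, 22.0, 35.0, 37.0, 65.0, 87.0, 73.0, 62.0, 52.0, 44.0, 37.0, 0.0 m³/s; ΣQ_DR = 516.0 m³/s, peak = 87.0 m³/s.
Runoff depth d = ΣQ_DR·Δt / A = 516.0 × 3600 / (155 km²) = 11.98 mm.
The 1-cm UH is the DRH scaled by (10 mm)/d, so U_p = 87.0 × 10/11.98 = 72.6 m³/s.

U_p ≈ 72.6 m³/s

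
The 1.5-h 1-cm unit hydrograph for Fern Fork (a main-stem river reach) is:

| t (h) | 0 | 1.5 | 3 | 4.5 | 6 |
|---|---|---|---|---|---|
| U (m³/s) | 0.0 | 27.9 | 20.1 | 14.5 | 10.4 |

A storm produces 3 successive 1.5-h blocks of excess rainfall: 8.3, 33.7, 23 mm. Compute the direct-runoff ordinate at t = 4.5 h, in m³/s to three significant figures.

By discrete convolution, Q_j = Σ (P_i / 10 mm) · U_{j−i}.
At t = 4.5 h (j=3): Q = (8.3/10)·14.5 + (33.7/10)·20.1 + (23/10)·27.9 = 144 m³/s.

Q ≈ 144 m³/s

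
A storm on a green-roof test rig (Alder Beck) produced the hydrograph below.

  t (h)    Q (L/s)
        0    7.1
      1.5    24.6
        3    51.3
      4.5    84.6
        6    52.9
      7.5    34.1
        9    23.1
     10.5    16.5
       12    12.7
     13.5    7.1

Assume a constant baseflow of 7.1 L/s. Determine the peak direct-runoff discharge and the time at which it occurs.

Subtracting baseflow gives direct-runoff ordinates: 0.0, 17.5, 44.2, 77.5, 45.8, 27.0, 16.0, 9.4, 5.6, 0.0 L/s.
The maximum is 77.5 L/s, occurring at the reading for t = 4.5 h.

Q_p = 77.5 L/s at t = 4.5 h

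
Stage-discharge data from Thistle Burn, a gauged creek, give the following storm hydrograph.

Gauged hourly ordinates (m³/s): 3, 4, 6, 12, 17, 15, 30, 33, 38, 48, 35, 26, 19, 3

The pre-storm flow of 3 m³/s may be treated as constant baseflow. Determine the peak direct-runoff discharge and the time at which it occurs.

Q_p = 45.0 m³/s at t = 9 h

Subtracting baseflow gives direct-runoff ordinates: 0.0, 1.0, 3.0, 9.0, 14.0, 12.0, 27.0, 30.0, 35.0, 45.0, 32.0, 23.0, 16.0, 0.0 m³/s.
The maximum is 45.0 m³/s, occurring at the reading for t = 9 h.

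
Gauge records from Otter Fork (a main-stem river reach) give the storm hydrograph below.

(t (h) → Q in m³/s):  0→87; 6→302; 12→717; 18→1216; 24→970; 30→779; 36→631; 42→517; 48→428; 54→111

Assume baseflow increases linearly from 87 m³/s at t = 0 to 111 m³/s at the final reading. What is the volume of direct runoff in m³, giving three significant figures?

Direct-runoff ordinates (Q − Q_b): 0.00, 212.33, 624.67, 1121.00, 872.33, 678.67, 528.00, 411.33, 319.67, 0.00 m³/s.
ΣQ_DR = 4768 m³/s.
With Δt = 6 h = 21600 s, V = ΣQ_DR · Δt = 4768 × 21600 = 1.03 × 10^8 m³.

V ≈ 1.03 × 10^8 m³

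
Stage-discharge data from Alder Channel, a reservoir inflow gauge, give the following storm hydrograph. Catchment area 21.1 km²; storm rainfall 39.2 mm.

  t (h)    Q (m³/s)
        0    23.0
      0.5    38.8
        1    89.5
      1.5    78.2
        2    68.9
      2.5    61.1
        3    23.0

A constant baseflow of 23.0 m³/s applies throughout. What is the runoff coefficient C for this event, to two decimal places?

ΣQ_DR = 221.5 m³/s; V = ΣQ_DR·Δt = 3.987 × 10^5 m³.
Runoff depth d = V / A = 18.90 mm.
C = d / P = 18.90 / 39.2 = 0.48.

C ≈ 0.48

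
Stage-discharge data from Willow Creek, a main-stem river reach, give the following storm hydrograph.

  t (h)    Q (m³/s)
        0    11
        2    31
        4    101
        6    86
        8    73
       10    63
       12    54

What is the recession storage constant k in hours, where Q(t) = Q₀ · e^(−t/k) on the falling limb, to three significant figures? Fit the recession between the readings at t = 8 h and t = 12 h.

k ≈ 13.3 h

On the falling limb, Q drops from 73 to 54 m³/s between t = 8 h and t = 12 h (Δt = 4 h).
k = −Δt / ln(Q₂/Q₁) = −4 / ln(54/73) = 13.3 h.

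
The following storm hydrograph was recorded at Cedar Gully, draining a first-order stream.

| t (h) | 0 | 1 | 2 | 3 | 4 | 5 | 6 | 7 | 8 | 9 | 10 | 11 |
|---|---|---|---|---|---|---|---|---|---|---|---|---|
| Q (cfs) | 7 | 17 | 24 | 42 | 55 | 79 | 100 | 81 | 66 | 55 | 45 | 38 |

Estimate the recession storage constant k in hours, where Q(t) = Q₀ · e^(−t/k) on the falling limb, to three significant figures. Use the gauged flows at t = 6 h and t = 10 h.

On the falling limb, Q drops from 100 to 45 cfs between t = 6 h and t = 10 h (Δt = 4 h).
k = −Δt / ln(Q₂/Q₁) = −4 / ln(45/100) = 5.01 h.

k ≈ 5.01 h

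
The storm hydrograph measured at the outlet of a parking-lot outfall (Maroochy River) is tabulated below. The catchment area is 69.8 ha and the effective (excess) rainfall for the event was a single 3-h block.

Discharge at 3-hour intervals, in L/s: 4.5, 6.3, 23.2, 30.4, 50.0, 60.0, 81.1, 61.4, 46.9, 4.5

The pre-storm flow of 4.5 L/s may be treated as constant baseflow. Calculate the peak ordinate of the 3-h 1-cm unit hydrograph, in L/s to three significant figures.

U_p ≈ 153 L/s

Direct runoff: 0.0, 1.8, 18.7, 25.9, 45.5, 55.5, 76.6, 56.9, 42.4, 0.0 L/s; ΣQ_DR = 323.3 L/s, peak = 76.6 L/s.
Runoff depth d = ΣQ_DR·Δt / A = 323.3 × 10800 / (69.8 ha) = 5.002 mm.
The 1-cm UH is the DRH scaled by (10 mm)/d, so U_p = 76.6 × 10/5.002 = 153 L/s.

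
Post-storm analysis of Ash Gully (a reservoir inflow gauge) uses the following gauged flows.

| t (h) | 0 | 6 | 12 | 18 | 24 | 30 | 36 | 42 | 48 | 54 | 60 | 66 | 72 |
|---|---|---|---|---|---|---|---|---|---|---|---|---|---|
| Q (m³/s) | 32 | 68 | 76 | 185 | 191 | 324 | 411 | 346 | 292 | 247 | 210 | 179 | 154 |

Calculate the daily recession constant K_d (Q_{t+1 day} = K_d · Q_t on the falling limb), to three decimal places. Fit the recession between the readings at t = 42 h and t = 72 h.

K_d ≈ 0.523

Between t = 42 h and t = 72 h the flow falls from 346 to 154 m³/s over 5×6 h = 30 h.
Per-interval ratio K = (154/346)^(1/5) = 0.8505; K_d = K^(24/6) = 0.523.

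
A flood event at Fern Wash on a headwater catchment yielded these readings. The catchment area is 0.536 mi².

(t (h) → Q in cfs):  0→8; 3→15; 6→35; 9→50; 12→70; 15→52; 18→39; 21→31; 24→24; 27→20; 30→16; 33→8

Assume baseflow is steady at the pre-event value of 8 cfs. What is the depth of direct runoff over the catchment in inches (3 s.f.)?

Direct runoff: 0.0, 7.0, 27.0, 42.0, 62.0, 44.0, 31.0, 23.0, 16.0, 12.0, 8.0, 0.0 cfs; ΣQ_DR = 272.0 cfs.
V = ΣQ_DR · Δt = 272.0 × 10800 s = 2.938 × 10^6 ft³.
Over A = 0.536 mi², depth = V / A = 2.36 in.

d ≈ 2.36 in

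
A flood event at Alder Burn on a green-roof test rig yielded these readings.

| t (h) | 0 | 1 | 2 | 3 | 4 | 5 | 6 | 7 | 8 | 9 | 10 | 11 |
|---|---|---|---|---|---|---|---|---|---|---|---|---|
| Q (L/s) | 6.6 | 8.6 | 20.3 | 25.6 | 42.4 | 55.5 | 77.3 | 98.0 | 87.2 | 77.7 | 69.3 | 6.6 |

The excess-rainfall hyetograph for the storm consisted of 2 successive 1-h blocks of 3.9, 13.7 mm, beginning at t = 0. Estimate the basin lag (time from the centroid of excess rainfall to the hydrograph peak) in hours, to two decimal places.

Centroid of excess rainfall: t_c = Σ P_i·t̄_i / ΣP_i = 1.2784 h (block centres at 0.5, 1.5 h).
Hydrograph peak occurs at t = 7 h, so basin lag t_L = 7 − 1.2784 = 5.72 h.

t_L ≈ 5.72 h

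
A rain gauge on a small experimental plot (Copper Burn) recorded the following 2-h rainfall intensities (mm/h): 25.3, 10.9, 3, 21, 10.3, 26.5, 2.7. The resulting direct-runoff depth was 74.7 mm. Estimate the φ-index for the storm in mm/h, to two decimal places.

Only the 3 blocks with intensity above φ contribute runoff: 25.3, 21, 26.5 mm/h.
Σ(I−φ)·Δt = d  ⇒  (25.3+21+26.5 − 3φ)·2 = 74.7
φ = (72.80 − 74.7/2) / 3 = 11.82 mm/h.

φ ≈ 11.82 mm/h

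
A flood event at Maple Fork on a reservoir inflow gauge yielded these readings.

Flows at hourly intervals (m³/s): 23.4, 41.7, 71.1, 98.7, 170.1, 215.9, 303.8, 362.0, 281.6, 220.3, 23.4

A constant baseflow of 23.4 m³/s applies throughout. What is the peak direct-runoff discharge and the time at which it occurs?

Q_p = 338.6 m³/s at t = 7 h

Subtracting baseflow gives direct-runoff ordinates: 0.0, 18.3, 47.7, 75.3, 146.7, 192.5, 280.4, 338.6, 258.2, 196.9, 0.0 m³/s.
The maximum is 338.6 m³/s, occurring at the reading for t = 7 h.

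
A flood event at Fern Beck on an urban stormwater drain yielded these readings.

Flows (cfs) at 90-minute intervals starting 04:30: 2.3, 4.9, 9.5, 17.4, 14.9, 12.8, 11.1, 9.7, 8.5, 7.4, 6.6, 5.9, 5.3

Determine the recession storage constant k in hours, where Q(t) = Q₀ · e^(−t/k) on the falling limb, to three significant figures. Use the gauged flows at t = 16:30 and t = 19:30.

k ≈ 11.9 h

On the falling limb, Q drops from 8.5 to 6.6 cfs between t = 16:30 and t = 19:30 (Δt = 3 h).
k = −Δt / ln(Q₂/Q₁) = −3 / ln(6.6/8.5) = 11.9 h.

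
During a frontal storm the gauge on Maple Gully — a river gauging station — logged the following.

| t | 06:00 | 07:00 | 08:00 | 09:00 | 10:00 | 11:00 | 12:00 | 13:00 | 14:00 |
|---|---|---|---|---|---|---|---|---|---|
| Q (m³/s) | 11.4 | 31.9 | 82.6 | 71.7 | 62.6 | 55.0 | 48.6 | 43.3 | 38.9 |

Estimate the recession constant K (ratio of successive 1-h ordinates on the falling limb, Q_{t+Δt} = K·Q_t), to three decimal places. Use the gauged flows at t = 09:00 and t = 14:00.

Using the recession-limb readings at t = 09:00 and t = 14:00: Q falls from 71.7 to 38.9 m³/s over 5 intervals.
K = (Q₂/Q₁)^(1/5) = (38.9/71.7)^(1/5) = 0.885.

K ≈ 0.885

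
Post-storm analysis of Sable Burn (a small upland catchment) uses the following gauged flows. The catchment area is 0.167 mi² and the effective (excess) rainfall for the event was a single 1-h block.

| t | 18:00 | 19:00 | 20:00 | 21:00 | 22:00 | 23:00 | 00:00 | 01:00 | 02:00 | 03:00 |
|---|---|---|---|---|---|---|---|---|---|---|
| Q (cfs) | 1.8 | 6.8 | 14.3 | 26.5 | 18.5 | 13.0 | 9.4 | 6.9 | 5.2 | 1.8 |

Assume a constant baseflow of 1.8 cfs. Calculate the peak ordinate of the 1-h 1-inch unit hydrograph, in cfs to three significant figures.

Direct runoff: 0.0, 5.0, 12.5, 24.7, 16.7, 11.2, 7.6, 5.1, 3.4, 0.0 cfs; ΣQ_DR = 86.20 cfs, peak = 24.7 cfs.
Runoff depth d = ΣQ_DR·Δt / A = 86.20 × 3600 / (0.167 mi²) = 0.7998 in.
The 1-inch UH is the DRH scaled by (1 in)/d, so U_p = 24.7 × 1/0.7998 = 30.9 cfs.

U_p ≈ 30.9 cfs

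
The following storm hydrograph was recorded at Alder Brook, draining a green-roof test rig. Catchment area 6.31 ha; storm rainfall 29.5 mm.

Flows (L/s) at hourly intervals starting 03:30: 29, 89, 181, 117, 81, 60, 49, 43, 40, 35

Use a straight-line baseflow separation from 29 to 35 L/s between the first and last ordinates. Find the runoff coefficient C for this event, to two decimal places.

ΣQ_DR = 404.0 L/s; V = ΣQ_DR·Δt = 1.454 × 10^6 L.
Runoff depth d = V / A = 23.05 mm.
C = d / P = 23.05 / 29.5 = 0.78.

C ≈ 0.78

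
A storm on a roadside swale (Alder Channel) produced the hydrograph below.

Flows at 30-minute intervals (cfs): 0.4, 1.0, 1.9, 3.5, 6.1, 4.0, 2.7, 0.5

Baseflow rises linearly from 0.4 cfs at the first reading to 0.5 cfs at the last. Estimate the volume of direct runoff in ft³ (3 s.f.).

Direct-runoff ordinates (Q − Q_b): 0.00, 0.59, 1.47, 3.06, 5.64, 3.53, 2.21, 0.00 cfs.
ΣQ_DR = 16.50 cfs.
With Δt = 0.5 h = 1800 s, V = ΣQ_DR · Δt = 16.50 × 1800 = 29700 ft³.

V ≈ 29700 ft³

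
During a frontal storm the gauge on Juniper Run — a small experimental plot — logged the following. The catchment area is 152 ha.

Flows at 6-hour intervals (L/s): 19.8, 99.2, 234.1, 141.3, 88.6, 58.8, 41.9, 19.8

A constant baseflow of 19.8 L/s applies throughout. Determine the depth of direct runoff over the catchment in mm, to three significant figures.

Direct runoff: 0.0, 79.4, 214.3, 121.5, 68.8, 39.0, 22.1, 0.0 L/s; ΣQ_DR = 545.1 L/s.
V = ΣQ_DR · Δt = 545.1 × 21600 s = 1.177 × 10^7 L.
Over A = 152 ha, depth = V / A = 7.75 mm.

d ≈ 7.75 mm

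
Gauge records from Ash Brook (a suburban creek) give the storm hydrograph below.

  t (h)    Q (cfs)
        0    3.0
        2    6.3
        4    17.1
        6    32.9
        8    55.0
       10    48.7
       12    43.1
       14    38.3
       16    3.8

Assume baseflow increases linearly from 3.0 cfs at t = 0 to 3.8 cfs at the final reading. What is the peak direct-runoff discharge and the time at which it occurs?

Q_p = 51.60 cfs at t = 8 h

Subtracting baseflow gives direct-runoff ordinates: 0.00, 3.20, 13.90, 29.60, 51.60, 45.20, 39.50, 34.60, 0.00 cfs.
The maximum is 51.60 cfs, occurring at the reading for t = 8 h.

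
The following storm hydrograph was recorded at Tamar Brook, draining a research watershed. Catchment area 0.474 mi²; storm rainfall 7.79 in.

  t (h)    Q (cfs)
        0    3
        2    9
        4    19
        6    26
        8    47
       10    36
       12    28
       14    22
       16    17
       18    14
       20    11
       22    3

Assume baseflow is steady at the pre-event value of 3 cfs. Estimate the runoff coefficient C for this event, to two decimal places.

ΣQ_DR = 199.0 cfs; V = ΣQ_DR·Δt = 1.433 × 10^6 ft³.
Runoff depth d = V / A = 1.301 in.
C = d / P = 1.301 / 7.79 = 0.17.

C ≈ 0.17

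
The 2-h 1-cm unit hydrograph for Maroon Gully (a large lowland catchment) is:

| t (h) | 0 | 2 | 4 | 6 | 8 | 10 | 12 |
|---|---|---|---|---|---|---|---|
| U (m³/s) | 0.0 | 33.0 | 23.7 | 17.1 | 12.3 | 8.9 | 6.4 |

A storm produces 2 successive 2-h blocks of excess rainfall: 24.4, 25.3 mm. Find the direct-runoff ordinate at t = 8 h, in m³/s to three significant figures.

By discrete convolution, Q_j = Σ (P_i / 10 mm) · U_{j−i}.
At t = 8 h (j=4): Q = (24.4/10)·12.3 + (25.3/10)·17.1 = 73.3 m³/s.

Q ≈ 73.3 m³/s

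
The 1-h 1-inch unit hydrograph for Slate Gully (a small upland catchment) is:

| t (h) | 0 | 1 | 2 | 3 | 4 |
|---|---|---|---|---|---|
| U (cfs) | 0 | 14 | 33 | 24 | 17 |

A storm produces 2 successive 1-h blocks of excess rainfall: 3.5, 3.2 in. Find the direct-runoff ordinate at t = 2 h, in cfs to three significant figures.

By discrete convolution, Q_j = Σ (P_i / 1 in) · U_{j−i}.
At t = 2 h (j=2): Q = (3.5/1)·33 + (3.2/1)·14 = 160 cfs.

Q ≈ 160 cfs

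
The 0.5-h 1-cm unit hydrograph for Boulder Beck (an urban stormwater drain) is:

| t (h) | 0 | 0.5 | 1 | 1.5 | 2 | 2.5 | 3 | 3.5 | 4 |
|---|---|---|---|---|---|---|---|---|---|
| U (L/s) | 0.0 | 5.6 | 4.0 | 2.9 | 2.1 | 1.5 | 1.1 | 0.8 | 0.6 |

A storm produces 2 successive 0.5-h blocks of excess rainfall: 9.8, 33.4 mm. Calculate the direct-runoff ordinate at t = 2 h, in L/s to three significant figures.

Q ≈ 11.7 L/s

By discrete convolution, Q_j = Σ (P_i / 10 mm) · U_{j−i}.
At t = 2 h (j=4): Q = (9.8/10)·2.1 + (33.4/10)·2.9 = 11.7 L/s.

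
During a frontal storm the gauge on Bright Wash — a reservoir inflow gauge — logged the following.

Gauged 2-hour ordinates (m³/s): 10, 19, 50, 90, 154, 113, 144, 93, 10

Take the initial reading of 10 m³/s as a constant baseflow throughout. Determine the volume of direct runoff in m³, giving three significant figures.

V ≈ 4.27 × 10^6 m³

Direct-runoff ordinates (Q − Q_b): 0.0, 9.0, 40.0, 80.0, 144.0, 103.0, 134.0, 83.0, 0.0 m³/s.
ΣQ_DR = 593.0 m³/s.
With Δt = 2 h = 7200 s, V = ΣQ_DR · Δt = 593.0 × 7200 = 4.27 × 10^6 m³.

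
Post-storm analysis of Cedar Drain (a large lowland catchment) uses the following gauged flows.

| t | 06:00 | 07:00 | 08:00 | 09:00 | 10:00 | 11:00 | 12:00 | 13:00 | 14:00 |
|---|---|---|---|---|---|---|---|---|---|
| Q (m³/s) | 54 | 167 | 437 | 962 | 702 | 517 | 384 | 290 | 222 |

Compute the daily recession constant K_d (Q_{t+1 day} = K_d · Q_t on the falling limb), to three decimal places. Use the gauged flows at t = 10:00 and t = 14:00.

Between t = 10:00 and t = 14:00 the flow falls from 702 to 222 m³/s over 4×1 h = 4 h.
Per-interval ratio K = (222/702)^(1/4) = 0.7499; K_d = K^(24/1) = 0.001.

K_d ≈ 0.001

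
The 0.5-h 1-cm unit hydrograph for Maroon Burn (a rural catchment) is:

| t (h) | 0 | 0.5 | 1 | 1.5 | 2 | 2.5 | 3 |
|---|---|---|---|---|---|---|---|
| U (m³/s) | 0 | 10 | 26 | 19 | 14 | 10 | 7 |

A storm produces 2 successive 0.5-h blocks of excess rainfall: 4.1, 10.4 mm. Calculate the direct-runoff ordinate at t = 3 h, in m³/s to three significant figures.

Q ≈ 13.3 m³/s

By discrete convolution, Q_j = Σ (P_i / 10 mm) · U_{j−i}.
At t = 3 h (j=6): Q = (4.1/10)·7 + (10.4/10)·10 = 13.3 m³/s.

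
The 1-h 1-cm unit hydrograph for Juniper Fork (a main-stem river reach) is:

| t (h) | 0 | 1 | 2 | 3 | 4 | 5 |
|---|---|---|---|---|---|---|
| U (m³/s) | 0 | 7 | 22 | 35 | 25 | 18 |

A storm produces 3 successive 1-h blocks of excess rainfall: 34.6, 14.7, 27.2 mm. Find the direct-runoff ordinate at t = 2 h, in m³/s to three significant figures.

By discrete convolution, Q_j = Σ (P_i / 10 mm) · U_{j−i}.
At t = 2 h (j=2): Q = (34.6/10)·22 + (14.7/10)·7 + (27.2/10)·0 = 86.4 m³/s.

Q ≈ 86.4 m³/s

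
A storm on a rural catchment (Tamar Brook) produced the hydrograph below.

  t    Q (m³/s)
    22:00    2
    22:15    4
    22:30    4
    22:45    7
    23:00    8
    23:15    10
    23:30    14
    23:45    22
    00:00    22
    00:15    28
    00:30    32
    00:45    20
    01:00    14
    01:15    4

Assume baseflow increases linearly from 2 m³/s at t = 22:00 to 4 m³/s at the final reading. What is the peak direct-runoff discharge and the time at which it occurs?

Q_p = 28.46 m³/s at t = 00:30

Subtracting baseflow gives direct-runoff ordinates: 0.00, 1.85, 1.69, 4.54, 5.38, 7.23, 11.08, 18.92, 18.77, 24.62, 28.46, 16.31, 10.15, 0.00 m³/s.
The maximum is 28.46 m³/s, occurring at the reading for t = 00:30.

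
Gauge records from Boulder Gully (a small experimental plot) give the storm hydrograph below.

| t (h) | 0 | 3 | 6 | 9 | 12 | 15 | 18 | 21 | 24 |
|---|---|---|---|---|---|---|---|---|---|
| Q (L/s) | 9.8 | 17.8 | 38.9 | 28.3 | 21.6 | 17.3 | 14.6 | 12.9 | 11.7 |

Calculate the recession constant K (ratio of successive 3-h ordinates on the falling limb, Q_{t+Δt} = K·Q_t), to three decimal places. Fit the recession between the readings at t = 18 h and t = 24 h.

K ≈ 0.895

Using the recession-limb readings at t = 18 h and t = 24 h: Q falls from 14.6 to 11.7 L/s over 2 intervals.
K = (Q₂/Q₁)^(1/2) = (11.7/14.6)^(1/2) = 0.895.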